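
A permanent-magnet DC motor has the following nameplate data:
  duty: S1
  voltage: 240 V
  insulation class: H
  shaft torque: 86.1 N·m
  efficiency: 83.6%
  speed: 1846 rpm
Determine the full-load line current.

ω = 2π×1846/60 = 193.3 rad/s; P_out = τω = 86.1 × 193.3 = 16643 W
P_in = P_out / η = 16643 / 0.836 = 19908 W
I = P_in / V = 19908 / 240 = 83 A

83 A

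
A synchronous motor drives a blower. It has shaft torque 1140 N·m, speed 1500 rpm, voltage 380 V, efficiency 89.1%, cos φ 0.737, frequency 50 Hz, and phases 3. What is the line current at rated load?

414 A

ω = 2π×1500/60 = 157.1 rad/s; P_out = τω = 1140 × 157.1 = 179094 W
P_in = P_out / η = 179094 / 0.891 = 201003 W
I_L = P_in / (√3·V_L·cosφ) = 201003 / (1.732 × 380 × 0.737) = 414 A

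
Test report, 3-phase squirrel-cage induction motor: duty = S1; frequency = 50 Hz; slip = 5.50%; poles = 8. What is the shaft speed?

n_s = 120f/p = 120×50/8 = 750 rpm
n = n_s(1 − s) = 750 × (1 − 0.055) = 709 rpm

709 rpm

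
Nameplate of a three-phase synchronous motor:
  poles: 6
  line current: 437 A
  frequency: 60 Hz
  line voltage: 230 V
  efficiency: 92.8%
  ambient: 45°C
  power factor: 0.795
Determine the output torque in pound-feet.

P_in = √3·V·I·cosφ = 1.732 × 230 × 437 × 0.795 = 138396 W
P_out = η·P_in = 0.928 × 138396 = 128431 W
n = n_s = 120×60/6 = 1200 rpm (synchronous)
ω = 2π×1200/60 = 125.7 rad/s
τ = P_out/ω = 128431/125.7 = 1022 N·m
In lb·ft: 1022/1.356 = 754 lb·ft

754 lb·ft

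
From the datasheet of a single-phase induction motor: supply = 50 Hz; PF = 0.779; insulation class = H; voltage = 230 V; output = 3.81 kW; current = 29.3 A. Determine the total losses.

1440 W

P_in = V·I·cosφ = 230×29.3×0.779 = 5250 W
P_out = 3810 W
Losses = P_in − P_out = 5250 − 3810 = 1440 W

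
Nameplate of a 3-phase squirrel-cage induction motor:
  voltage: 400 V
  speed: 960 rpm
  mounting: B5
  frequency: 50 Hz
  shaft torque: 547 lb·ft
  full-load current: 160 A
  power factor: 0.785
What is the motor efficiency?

τ = 547 lb·ft × 1.356 = 741.7 N·m
ω = 2π × 960/60 = 100.5 rad/s; P_out = τω = 741.7 × 100.5 = 74541 W
P_in = √3·V_L·I_L·cosφ = 1.732 × 400 × 160 × 0.785 = 87016 W
η = P_out / P_in = 74541 / 87016 = 0.857 = 85.7%

85.7 %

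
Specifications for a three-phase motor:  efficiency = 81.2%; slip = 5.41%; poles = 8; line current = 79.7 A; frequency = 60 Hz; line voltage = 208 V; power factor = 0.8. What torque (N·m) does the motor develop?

P_in = √3·V·I·cosφ = 1.732 × 208 × 79.7 × 0.8 = 22970 W
P_out = η·P_in = 0.812 × 22970 = 18652 W
n_s = 120×60/8 = 900 rpm; n = 900×(1−0.0541) = 851 rpm
ω = 2π×851/60 = 89.12 rad/s
τ = P_out/ω = 18652/89.12 = 209 N·m

209 N·m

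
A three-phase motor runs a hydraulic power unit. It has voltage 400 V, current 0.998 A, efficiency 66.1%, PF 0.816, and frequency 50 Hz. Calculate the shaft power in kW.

P_in = √3·V·I·cosφ = 1.732 × 400 × 0.998 × 0.816 = 564 W
P_out = η·P_in = 0.661 × 564 = 373 W

0.373 kW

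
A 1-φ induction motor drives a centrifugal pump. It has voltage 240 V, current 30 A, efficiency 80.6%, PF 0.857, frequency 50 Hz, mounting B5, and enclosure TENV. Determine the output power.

P_in = V·I·cosφ = 240 × 30 × 0.857 = 6170 W
P_out = η·P_in = 0.806 × 6170 = 4973 W

4.97 kW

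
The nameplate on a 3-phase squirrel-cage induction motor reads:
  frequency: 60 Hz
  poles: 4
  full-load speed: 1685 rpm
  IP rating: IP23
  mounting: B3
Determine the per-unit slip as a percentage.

6.39 %

n_s = 120f/p = 120×60/4 = 1800 rpm
s = (n_s − n)/n_s = (1800 − 1685)/1800 = 0.0639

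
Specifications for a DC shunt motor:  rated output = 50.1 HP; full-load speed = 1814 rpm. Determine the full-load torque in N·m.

197 N·m

P_out = 50.1 × 746 = 37375 W
ω = 2π × 1814/60 = 190 rad/s
τ = P_out/ω = 37375/190 = 197 N·m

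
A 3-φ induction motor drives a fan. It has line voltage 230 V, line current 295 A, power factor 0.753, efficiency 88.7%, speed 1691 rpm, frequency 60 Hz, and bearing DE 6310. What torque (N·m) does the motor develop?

P_in = √3·V·I·cosφ = 1.732 × 230 × 295 × 0.753 = 88490 W
P_out = η·P_in = 0.887 × 88490 = 78491 W
n = 1691 rpm
ω = 2π×1691/60 = 177.1 rad/s
τ = P_out/ω = 78491/177.1 = 443 N·m

443 N·m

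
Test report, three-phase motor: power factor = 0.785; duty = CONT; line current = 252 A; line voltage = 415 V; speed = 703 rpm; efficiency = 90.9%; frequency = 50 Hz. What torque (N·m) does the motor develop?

P_in = √3·V·I·cosφ = 1.732 × 415 × 252 × 0.785 = 142189 W
P_out = η·P_in = 0.909 × 142189 = 129250 W
n = 703 rpm
ω = 2π×703/60 = 73.62 rad/s
τ = P_out/ω = 129250/73.62 = 1760 N·m

1760 N·m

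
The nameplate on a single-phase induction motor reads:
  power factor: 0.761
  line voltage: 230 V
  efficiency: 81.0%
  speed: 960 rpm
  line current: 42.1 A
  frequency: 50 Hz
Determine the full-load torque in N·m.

P_in = V·I·cosφ = 230 × 42.1 × 0.761 = 7369 W
P_out = η·P_in = 0.81 × 7369 = 5969 W
n = 960 rpm
ω = 2π×960/60 = 100.5 rad/s
τ = P_out/ω = 5969/100.5 = 59.4 N·m

59.4 N·m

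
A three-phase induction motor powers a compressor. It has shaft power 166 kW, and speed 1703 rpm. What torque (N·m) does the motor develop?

931 N·m

ω = 2π × 1703/60 = 178.3 rad/s
τ = P/ω = 166000/178.3 = 931 N·m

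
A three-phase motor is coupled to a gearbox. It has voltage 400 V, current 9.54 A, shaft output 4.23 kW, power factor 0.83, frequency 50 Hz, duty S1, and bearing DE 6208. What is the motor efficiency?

P_out = 4.23 kW = 4230 W
P_in = √3·V_L·I_L·cosφ = 1.732 × 400 × 9.54 × 0.83 = 5486 W
η = P_out / P_in = 4230 / 5486 = 0.771 = 77.1%

77.1 %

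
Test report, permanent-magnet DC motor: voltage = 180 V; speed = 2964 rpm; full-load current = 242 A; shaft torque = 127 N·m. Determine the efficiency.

ω = 2π × 2964/60 = 310.4 rad/s; P_out = τω = 127 × 310.4 = 39421 W
P_in = V·I = 180 × 242 = 43560 W
η = P_out / P_in = 39421 / 43560 = 0.905 = 90.5%

90.5 %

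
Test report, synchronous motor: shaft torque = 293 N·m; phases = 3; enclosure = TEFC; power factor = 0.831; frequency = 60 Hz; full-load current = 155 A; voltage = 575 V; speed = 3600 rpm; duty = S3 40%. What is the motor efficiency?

86.1 %

ω = 2π × 3600/60 = 377 rad/s; P_out = τω = 293 × 377 = 110461 W
P_in = √3·V_L·I_L·cosφ = 1.732 × 575 × 155 × 0.831 = 128277 W
η = P_out / P_in = 110461 / 128277 = 0.861 = 86.1%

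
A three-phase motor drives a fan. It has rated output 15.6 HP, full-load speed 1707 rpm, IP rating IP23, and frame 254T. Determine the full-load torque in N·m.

P_out = 15.6 × 746 = 11638 W
ω = 2π × 1707/60 = 178.8 rad/s
τ = P_out/ω = 11638/178.8 = 65.1 N·m

65.1 N·m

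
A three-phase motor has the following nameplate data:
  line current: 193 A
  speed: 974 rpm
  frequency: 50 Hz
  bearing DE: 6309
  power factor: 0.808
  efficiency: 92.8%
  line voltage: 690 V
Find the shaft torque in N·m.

1700 N·m

P_in = √3·V·I·cosφ = 1.732 × 690 × 193 × 0.808 = 186366 W
P_out = η·P_in = 0.928 × 186366 = 172948 W
n = 974 rpm
ω = 2π×974/60 = 102 rad/s
τ = P_out/ω = 172948/102 = 1700 N·m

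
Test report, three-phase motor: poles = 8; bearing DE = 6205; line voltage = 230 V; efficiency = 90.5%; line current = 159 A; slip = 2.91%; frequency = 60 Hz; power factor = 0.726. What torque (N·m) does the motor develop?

455 N·m

P_in = √3·V·I·cosφ = 1.732 × 230 × 159 × 0.726 = 45984 W
P_out = η·P_in = 0.905 × 45984 = 41616 W
n_s = 120×60/8 = 900 rpm; n = 900×(1−0.0291) = 874 rpm
ω = 2π×874/60 = 91.53 rad/s
τ = P_out/ω = 41616/91.53 = 455 N·m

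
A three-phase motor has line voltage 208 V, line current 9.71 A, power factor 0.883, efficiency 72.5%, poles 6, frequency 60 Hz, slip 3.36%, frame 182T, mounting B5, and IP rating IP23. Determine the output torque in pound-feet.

13.6 lb·ft

P_in = √3·V·I·cosφ = 1.732 × 208 × 9.71 × 0.883 = 3089 W
P_out = η·P_in = 0.725 × 3089 = 2240 W
n_s = 120×60/6 = 1200 rpm; n = 1200×(1−0.0336) = 1160 rpm
ω = 2π×1160/60 = 121.5 rad/s
τ = P_out/ω = 2240/121.5 = 18.44 N·m
In lb·ft: 18.44/1.356 = 13.6 lb·ft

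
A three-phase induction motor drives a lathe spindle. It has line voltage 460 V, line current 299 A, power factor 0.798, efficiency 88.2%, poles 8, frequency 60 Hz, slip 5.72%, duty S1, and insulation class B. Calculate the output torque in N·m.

P_in = √3·V·I·cosφ = 1.732 × 460 × 299 × 0.798 = 190099 W
P_out = η·P_in = 0.882 × 190099 = 167667 W
n_s = 120×60/8 = 900 rpm; n = 900×(1−0.0572) = 849 rpm
ω = 2π×849/60 = 88.91 rad/s
τ = P_out/ω = 167667/88.91 = 1890 N·m

1890 N·m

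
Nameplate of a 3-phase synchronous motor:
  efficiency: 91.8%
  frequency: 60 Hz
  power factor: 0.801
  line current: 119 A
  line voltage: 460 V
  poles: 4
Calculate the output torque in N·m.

P_in = √3·V·I·cosφ = 1.732 × 460 × 119 × 0.801 = 75943 W
P_out = η·P_in = 0.918 × 75943 = 69716 W
n = n_s = 120×60/4 = 1800 rpm (synchronous)
ω = 2π×1800/60 = 188.5 rad/s
τ = P_out/ω = 69716/188.5 = 370 N·m

370 N·m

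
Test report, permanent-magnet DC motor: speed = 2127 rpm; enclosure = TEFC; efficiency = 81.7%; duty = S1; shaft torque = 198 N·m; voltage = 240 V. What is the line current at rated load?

225 A

ω = 2π×2127/60 = 222.7 rad/s; P_out = τω = 198 × 222.7 = 44095 W
P_in = P_out / η = 44095 / 0.817 = 53972 W
I = P_in / V = 53972 / 240 = 225 A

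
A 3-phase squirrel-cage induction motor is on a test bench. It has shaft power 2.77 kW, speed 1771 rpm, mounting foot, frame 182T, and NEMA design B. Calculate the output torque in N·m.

14.9 N·m

ω = 2π × 1771/60 = 185.5 rad/s
τ = P/ω = 2770/185.5 = 14.9 N·m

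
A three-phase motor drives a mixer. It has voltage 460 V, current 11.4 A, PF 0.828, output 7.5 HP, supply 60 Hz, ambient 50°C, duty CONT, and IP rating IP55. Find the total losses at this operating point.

1930 W

P_in = √3·V·I·cosφ = 1.732×460×11.4×0.828 = 7520 W
P_out = 7.5×746 = 5595 W
Losses = P_in − P_out = 7520 − 5595 = 1925 W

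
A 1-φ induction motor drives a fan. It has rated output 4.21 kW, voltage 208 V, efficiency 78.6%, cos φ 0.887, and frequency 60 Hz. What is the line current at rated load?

29 A

P_out = 4.21 kW = 4210 W
P_in = P_out / η = 4210 / 0.786 = 5356 W
I = P_in / (V·cosφ) = 5356 / (208 × 0.887) = 29 A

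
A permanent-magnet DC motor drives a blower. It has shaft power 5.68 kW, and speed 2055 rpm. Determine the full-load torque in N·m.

26.4 N·m

ω = 2π × 2055/60 = 215.2 rad/s
τ = P/ω = 5680/215.2 = 26.4 N·m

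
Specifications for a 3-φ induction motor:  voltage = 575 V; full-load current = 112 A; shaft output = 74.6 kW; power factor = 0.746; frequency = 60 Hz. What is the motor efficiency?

P_out = 74.6 kW = 74600 W
P_in = √3·V_L·I_L·cosφ = 1.732 × 575 × 112 × 0.746 = 83209 W
η = P_out / P_in = 74600 / 83209 = 0.897 = 89.7%

89.7 %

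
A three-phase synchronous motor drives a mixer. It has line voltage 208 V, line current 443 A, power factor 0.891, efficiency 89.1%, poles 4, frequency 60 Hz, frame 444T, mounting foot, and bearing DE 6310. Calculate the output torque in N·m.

672 N·m

P_in = √3·V·I·cosφ = 1.732 × 208 × 443 × 0.891 = 142198 W
P_out = η·P_in = 0.891 × 142198 = 126698 W
n = n_s = 120×60/4 = 1800 rpm (synchronous)
ω = 2π×1800/60 = 188.5 rad/s
τ = P_out/ω = 126698/188.5 = 672 N·m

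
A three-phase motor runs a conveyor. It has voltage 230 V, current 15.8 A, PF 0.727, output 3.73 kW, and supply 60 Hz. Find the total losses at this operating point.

846 W

P_in = √3·V·I·cosφ = 1.732×230×15.8×0.727 = 4576 W
P_out = 3730 W
Losses = P_in − P_out = 4576 − 3730 = 846 W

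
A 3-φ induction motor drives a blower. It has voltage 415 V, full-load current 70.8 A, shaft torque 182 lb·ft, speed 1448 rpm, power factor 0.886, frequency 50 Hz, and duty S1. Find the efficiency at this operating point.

τ = 182 lb·ft × 1.356 = 246.8 N·m
ω = 2π × 1448/60 = 151.6 rad/s; P_out = τω = 246.8 × 151.6 = 37415 W
P_in = √3·V_L·I_L·cosφ = 1.732 × 415 × 70.8 × 0.886 = 45088 W
η = P_out / P_in = 37415 / 45088 = 0.830 = 83.0%

83.0 %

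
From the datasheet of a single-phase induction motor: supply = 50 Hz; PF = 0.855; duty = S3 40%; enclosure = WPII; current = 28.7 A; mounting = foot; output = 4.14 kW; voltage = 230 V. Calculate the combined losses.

1500 W

P_in = V·I·cosφ = 230×28.7×0.855 = 5644 W
P_out = 4140 W
Losses = P_in − P_out = 5644 − 4140 = 1504 W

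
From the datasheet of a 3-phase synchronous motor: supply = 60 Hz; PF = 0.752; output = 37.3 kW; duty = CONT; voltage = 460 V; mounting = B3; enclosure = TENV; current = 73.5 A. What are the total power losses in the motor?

6.74 kW

P_in = √3·V·I·cosφ = 1.732×460×73.5×0.752 = 44036 W
P_out = 37300 W
Losses = P_in − P_out = 44036 − 37300 = 6736 W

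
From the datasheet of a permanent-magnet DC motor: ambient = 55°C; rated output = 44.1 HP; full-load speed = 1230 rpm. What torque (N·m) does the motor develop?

255 N·m

P_out = 44.1 × 746 = 32899 W
ω = 2π × 1230/60 = 128.8 rad/s
τ = P_out/ω = 32899/128.8 = 255 N·m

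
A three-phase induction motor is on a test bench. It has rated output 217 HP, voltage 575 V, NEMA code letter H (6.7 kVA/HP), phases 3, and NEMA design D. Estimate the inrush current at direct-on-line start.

1460 A

S_LR = 6.7 × 217 = 1453.9 kVA
I_LR = S_LR/(√3·V_L) = 1453900/(1.732×575) = 1460 A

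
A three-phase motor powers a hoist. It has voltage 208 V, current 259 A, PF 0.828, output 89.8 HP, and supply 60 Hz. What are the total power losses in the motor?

10.3 kW

P_in = √3·V·I·cosφ = 1.732×208×259×0.828 = 77258 W
P_out = 89.8×746 = 66991 W
Losses = P_in − P_out = 77258 − 66991 = 10267 W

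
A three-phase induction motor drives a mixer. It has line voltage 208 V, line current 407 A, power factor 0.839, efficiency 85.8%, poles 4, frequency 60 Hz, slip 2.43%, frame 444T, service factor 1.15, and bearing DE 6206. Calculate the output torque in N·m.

574 N·m

P_in = √3·V·I·cosφ = 1.732 × 208 × 407 × 0.839 = 123018 W
P_out = η·P_in = 0.858 × 123018 = 105549 W
n_s = 120×60/4 = 1800 rpm; n = 1800×(1−0.0243) = 1756 rpm
ω = 2π×1756/60 = 183.9 rad/s
τ = P_out/ω = 105549/183.9 = 574 N·m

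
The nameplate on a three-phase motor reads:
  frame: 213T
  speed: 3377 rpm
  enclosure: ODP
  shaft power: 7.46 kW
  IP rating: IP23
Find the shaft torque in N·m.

21.1 N·m

ω = 2π × 3377/60 = 353.6 rad/s
τ = P/ω = 7460/353.6 = 21.1 N·m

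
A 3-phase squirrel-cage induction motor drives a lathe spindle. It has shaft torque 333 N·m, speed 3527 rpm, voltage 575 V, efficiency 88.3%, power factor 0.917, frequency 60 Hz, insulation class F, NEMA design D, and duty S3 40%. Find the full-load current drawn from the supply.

153 A

ω = 2π×3527/60 = 369.3 rad/s; P_out = τω = 333 × 369.3 = 122977 W
P_in = P_out / η = 122977 / 0.883 = 139272 W
I_L = P_in / (√3·V_L·cosφ) = 139272 / (1.732 × 575 × 0.917) = 153 A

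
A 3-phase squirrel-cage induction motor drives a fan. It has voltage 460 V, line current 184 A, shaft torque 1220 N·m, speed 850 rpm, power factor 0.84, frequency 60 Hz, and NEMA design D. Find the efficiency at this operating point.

ω = 2π × 850/60 = 89.01 rad/s; P_out = τω = 1220 × 89.01 = 108592 W
P_in = √3·V_L·I_L·cosφ = 1.732 × 460 × 184 × 0.84 = 123141 W
η = P_out / P_in = 108592 / 123141 = 0.882 = 88.2%

88.2 %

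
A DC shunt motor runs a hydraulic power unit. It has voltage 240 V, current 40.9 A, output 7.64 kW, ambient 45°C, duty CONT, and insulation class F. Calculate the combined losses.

2180 W

P_in = V·I = 240×40.9 = 9816 W
P_out = 7640 W
Losses = P_in − P_out = 9816 − 7640 = 2176 W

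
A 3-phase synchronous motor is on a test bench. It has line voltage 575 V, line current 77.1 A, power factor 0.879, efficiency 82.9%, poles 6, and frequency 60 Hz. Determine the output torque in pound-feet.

328 lb·ft

P_in = √3·V·I·cosφ = 1.732 × 575 × 77.1 × 0.879 = 67493 W
P_out = η·P_in = 0.829 × 67493 = 55952 W
n = n_s = 120×60/6 = 1200 rpm (synchronous)
ω = 2π×1200/60 = 125.7 rad/s
τ = P_out/ω = 55952/125.7 = 445.1 N·m
In lb·ft: 445.1/1.356 = 328 lb·ft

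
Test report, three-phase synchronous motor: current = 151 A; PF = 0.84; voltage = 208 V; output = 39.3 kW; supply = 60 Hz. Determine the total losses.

6400 W

P_in = √3·V·I·cosφ = 1.732×208×151×0.84 = 45695 W
P_out = 39300 W
Losses = P_in − P_out = 45695 − 39300 = 6395 W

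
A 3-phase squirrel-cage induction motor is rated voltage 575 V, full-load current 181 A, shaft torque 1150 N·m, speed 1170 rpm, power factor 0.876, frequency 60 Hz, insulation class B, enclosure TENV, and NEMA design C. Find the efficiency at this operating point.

89.2 %

ω = 2π × 1170/60 = 122.5 rad/s; P_out = τω = 1150 × 122.5 = 140875 W
P_in = √3·V_L·I_L·cosφ = 1.732 × 575 × 181 × 0.876 = 157906 W
η = P_out / P_in = 140875 / 157906 = 0.892 = 89.2%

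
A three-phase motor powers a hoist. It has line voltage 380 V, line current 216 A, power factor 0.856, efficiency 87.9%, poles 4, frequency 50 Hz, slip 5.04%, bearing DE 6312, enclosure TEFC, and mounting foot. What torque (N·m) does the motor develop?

P_in = √3·V·I·cosφ = 1.732 × 380 × 216 × 0.856 = 121691 W
P_out = η·P_in = 0.879 × 121691 = 106966 W
n_s = 120×50/4 = 1500 rpm; n = 1500×(1−0.0504) = 1424 rpm
ω = 2π×1424/60 = 149.1 rad/s
τ = P_out/ω = 106966/149.1 = 717 N·m

717 N·m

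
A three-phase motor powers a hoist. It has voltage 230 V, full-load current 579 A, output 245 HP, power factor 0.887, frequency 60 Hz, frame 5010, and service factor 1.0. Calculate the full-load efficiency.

89.3 %

P_out = 245 × 746 = 182770 W
P_in = √3·V_L·I_L·cosφ = 1.732 × 230 × 579 × 0.887 = 204587 W
η = P_out / P_in = 182770 / 204587 = 0.893 = 89.3%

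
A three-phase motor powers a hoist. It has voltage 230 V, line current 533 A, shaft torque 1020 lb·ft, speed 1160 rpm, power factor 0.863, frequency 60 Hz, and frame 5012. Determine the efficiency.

τ = 1020 lb·ft × 1.356 = 1383 N·m
ω = 2π × 1160/60 = 121.5 rad/s; P_out = τω = 1383 × 121.5 = 168035 W
P_in = √3·V_L·I_L·cosφ = 1.732 × 230 × 533 × 0.863 = 183237 W
η = P_out / P_in = 168035 / 183237 = 0.917 = 91.7%

91.7 %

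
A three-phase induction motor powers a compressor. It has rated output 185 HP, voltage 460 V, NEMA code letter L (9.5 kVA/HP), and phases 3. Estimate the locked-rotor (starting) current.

S_LR = 9.5 × 185 = 1757.5 kVA
I_LR = S_LR/(√3·V_L) = 1757500/(1.732×460) = 2210 A

2210 A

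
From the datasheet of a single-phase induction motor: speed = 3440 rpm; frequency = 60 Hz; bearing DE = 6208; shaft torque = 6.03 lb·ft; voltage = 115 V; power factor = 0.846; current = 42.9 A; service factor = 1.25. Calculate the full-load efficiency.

70.6 %

τ = 6.03 lb·ft × 1.356 = 8.177 N·m
ω = 2π × 3440/60 = 360.2 rad/s; P_out = τω = 8.177 × 360.2 = 2945 W
P_in = V·I·cosφ = 115 × 42.9 × 0.846 = 4174 W
η = P_out / P_in = 2945 / 4174 = 0.706 = 70.6%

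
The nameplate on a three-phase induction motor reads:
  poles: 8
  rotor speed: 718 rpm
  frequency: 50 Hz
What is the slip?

n_s = 120f/p = 120×50/8 = 750 rpm
s = (n_s − n)/n_s = (750 − 718)/750 = 0.0427

4.27 %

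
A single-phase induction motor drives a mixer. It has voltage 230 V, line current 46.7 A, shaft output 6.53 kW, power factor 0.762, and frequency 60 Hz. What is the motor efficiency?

P_out = 6.53 kW = 6530 W
P_in = V·I·cosφ = 230 × 46.7 × 0.762 = 8185 W
η = P_out / P_in = 6530 / 8185 = 0.798 = 79.8%

79.8 %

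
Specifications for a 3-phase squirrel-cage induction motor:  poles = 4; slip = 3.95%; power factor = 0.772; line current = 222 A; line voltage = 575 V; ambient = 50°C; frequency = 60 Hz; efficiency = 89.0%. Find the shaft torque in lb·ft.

P_in = √3·V·I·cosφ = 1.732 × 575 × 222 × 0.772 = 170681 W
P_out = η·P_in = 0.89 × 170681 = 151906 W
n_s = 120×60/4 = 1800 rpm; n = 1800×(1−0.0395) = 1729 rpm
ω = 2π×1729/60 = 181.1 rad/s
τ = P_out/ω = 151906/181.1 = 838.8 N·m
In lb·ft: 838.8/1.356 = 619 lb·ft

619 lb·ft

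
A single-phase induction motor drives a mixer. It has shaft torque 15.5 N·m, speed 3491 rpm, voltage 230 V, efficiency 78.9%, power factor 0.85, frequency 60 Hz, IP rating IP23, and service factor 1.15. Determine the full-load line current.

ω = 2π×3491/60 = 365.6 rad/s; P_out = τω = 15.5 × 365.6 = 5667 W
P_in = P_out / η = 5667 / 0.789 = 7183 W
I = P_in / (V·cosφ) = 7183 / (230 × 0.85) = 36.7 A

36.7 A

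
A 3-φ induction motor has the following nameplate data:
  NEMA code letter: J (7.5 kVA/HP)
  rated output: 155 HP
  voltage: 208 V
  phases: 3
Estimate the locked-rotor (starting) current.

3230 A

S_LR = 7.5 × 155 = 1162.5 kVA
I_LR = S_LR/(√3·V_L) = 1162500/(1.732×208) = 3230 A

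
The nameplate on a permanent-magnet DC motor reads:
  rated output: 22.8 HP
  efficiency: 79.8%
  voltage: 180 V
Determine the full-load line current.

P_out = 22.8 × 746 = 17009 W
P_in = P_out / η = 17009 / 0.798 = 21315 W
I = P_in / V = 21315 / 180 = 118 A

118 A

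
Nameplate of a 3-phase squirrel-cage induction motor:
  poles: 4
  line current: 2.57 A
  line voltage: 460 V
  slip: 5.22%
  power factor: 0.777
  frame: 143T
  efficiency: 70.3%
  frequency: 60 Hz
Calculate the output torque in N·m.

6.26 N·m

P_in = √3·V·I·cosφ = 1.732 × 460 × 2.57 × 0.777 = 1591 W
P_out = η·P_in = 0.703 × 1591 = 1118 W
n_s = 120×60/4 = 1800 rpm; n = 1800×(1−0.0522) = 1706 rpm
ω = 2π×1706/60 = 178.7 rad/s
τ = P_out/ω = 1118/178.7 = 6.26 N·m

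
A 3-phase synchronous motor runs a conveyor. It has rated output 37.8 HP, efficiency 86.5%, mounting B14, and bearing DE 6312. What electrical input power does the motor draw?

P_out = 37.8 × 746 = 28199 W
P_in = P_out/η = 28199/0.865 = 32600 W = 32.6 kW

32.6 kW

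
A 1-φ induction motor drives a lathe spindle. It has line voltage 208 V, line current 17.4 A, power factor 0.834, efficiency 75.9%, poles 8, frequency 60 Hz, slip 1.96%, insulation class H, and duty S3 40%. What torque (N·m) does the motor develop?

24.8 N·m

P_in = V·I·cosφ = 208 × 17.4 × 0.834 = 3018 W
P_out = η·P_in = 0.759 × 3018 = 2291 W
n_s = 120×60/8 = 900 rpm; n = 900×(1−0.0196) = 882 rpm
ω = 2π×882/60 = 92.36 rad/s
τ = P_out/ω = 2291/92.36 = 24.8 N·m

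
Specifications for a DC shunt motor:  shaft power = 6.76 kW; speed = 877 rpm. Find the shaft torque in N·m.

73.6 N·m

ω = 2π × 877/60 = 91.84 rad/s
τ = P/ω = 6760/91.84 = 73.6 N·m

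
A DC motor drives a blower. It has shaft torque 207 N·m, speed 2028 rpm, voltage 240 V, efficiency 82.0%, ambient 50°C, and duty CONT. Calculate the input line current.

223 A

ω = 2π×2028/60 = 212.4 rad/s; P_out = τω = 207 × 212.4 = 43967 W
P_in = P_out / η = 43967 / 0.820 = 53618 W
I = P_in / V = 53618 / 240 = 223 A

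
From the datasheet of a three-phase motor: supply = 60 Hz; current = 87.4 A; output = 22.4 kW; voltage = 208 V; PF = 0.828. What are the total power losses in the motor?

3.67 kW

P_in = √3·V·I·cosφ = 1.732×208×87.4×0.828 = 26071 W
P_out = 22400 W
Losses = P_in − P_out = 26071 − 22400 = 3671 W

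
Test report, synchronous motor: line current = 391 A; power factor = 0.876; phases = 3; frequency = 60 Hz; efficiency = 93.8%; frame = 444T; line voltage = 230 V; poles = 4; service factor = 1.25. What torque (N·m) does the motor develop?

P_in = √3·V·I·cosφ = 1.732 × 230 × 391 × 0.876 = 136445 W
P_out = η·P_in = 0.938 × 136445 = 127985 W
n = n_s = 120×60/4 = 1800 rpm (synchronous)
ω = 2π×1800/60 = 188.5 rad/s
τ = P_out/ω = 127985/188.5 = 679 N·m

679 N·m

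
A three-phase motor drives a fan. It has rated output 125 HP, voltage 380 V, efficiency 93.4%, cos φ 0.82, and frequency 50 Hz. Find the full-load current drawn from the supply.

185 A

P_out = 125 × 746 = 93250 W
P_in = P_out / η = 93250 / 0.934 = 99839 W
I_L = P_in / (√3·V_L·cosφ) = 99839 / (1.732 × 380 × 0.82) = 185 A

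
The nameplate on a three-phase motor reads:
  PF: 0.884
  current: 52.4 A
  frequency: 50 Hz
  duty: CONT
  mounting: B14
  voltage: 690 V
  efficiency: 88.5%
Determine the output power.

49 kW

P_in = √3·V·I·cosφ = 1.732 × 690 × 52.4 × 0.884 = 55358 W
P_out = η·P_in = 0.885 × 55358 = 48992 W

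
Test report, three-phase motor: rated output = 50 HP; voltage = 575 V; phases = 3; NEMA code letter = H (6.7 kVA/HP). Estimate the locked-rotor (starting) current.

336 A

S_LR = 6.7 × 50 = 335 kVA
I_LR = S_LR/(√3·V_L) = 335000/(1.732×575) = 336 A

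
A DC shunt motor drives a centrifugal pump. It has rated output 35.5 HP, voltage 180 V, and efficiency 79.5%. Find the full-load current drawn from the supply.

185 A

P_out = 35.5 × 746 = 26483 W
P_in = P_out / η = 26483 / 0.795 = 33312 W
I = P_in / V = 33312 / 180 = 185 A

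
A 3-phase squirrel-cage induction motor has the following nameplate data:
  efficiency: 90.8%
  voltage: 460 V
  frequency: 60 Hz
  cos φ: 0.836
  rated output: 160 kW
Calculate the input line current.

P_out = 160 kW = 160000 W
P_in = P_out / η = 160000 / 0.908 = 176211 W
I_L = P_in / (√3·V_L·cosφ) = 176211 / (1.732 × 460 × 0.836) = 265 A

265 A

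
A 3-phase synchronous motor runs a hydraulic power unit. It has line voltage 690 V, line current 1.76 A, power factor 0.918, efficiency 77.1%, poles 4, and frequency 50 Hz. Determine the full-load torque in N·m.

9.48 N·m

P_in = √3·V·I·cosφ = 1.732 × 690 × 1.76 × 0.918 = 1931 W
P_out = η·P_in = 0.771 × 1931 = 1489 W
n = n_s = 120×50/4 = 1500 rpm (synchronous)
ω = 2π×1500/60 = 157.1 rad/s
τ = P_out/ω = 1489/157.1 = 9.48 N·m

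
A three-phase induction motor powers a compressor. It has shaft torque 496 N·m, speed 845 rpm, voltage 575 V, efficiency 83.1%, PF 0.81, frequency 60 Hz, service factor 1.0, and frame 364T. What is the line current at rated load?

65.5 A

ω = 2π×845/60 = 88.49 rad/s; P_out = τω = 496 × 88.49 = 43891 W
P_in = P_out / η = 43891 / 0.831 = 52817 W
I_L = P_in / (√3·V_L·cosφ) = 52817 / (1.732 × 575 × 0.81) = 65.5 A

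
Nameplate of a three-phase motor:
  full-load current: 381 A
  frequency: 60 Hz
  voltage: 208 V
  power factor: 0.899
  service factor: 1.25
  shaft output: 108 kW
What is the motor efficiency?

87.5 %

P_out = 108 kW = 108000 W
P_in = √3·V_L·I_L·cosφ = 1.732 × 208 × 381 × 0.899 = 123395 W
η = P_out / P_in = 108000 / 123395 = 0.875 = 87.5%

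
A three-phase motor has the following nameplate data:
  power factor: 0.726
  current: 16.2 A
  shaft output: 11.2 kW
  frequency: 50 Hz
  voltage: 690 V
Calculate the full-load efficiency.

79.7 %

P_out = 11.2 kW = 11200 W
P_in = √3·V_L·I_L·cosφ = 1.732 × 690 × 16.2 × 0.726 = 14056 W
η = P_out / P_in = 11200 / 14056 = 0.797 = 79.7%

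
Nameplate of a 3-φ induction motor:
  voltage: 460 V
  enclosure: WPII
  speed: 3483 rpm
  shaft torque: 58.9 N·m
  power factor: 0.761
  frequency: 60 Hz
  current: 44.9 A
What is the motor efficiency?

78.9 %

ω = 2π × 3483/60 = 364.7 rad/s; P_out = τω = 58.9 × 364.7 = 21481 W
P_in = √3·V_L·I_L·cosφ = 1.732 × 460 × 44.9 × 0.761 = 27223 W
η = P_out / P_in = 21481 / 27223 = 0.789 = 78.9%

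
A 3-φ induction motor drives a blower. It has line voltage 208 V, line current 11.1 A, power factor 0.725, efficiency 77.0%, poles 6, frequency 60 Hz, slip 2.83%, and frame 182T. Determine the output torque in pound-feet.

13.5 lb·ft

P_in = √3·V·I·cosφ = 1.732 × 208 × 11.1 × 0.725 = 2899 W
P_out = η·P_in = 0.77 × 2899 = 2232 W
n_s = 120×60/6 = 1200 rpm; n = 1200×(1−0.0283) = 1166 rpm
ω = 2π×1166/60 = 122.1 rad/s
τ = P_out/ω = 2232/122.1 = 18.28 N·m
In lb·ft: 18.28/1.356 = 13.5 lb·ft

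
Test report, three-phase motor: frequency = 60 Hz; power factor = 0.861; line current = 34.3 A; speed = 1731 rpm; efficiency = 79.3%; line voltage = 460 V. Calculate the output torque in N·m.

P_in = √3·V·I·cosφ = 1.732 × 460 × 34.3 × 0.861 = 23529 W
P_out = η·P_in = 0.793 × 23529 = 18658 W
n = 1731 rpm
ω = 2π×1731/60 = 181.3 rad/s
τ = P_out/ω = 18658/181.3 = 103 N·m

103 N·m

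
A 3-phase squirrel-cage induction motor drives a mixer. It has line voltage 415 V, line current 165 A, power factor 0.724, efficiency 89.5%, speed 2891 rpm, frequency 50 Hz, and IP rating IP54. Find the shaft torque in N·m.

254 N·m

P_in = √3·V·I·cosφ = 1.732 × 415 × 165 × 0.724 = 85865 W
P_out = η·P_in = 0.895 × 85865 = 76849 W
n = 2891 rpm
ω = 2π×2891/60 = 302.7 rad/s
τ = P_out/ω = 76849/302.7 = 254 N·m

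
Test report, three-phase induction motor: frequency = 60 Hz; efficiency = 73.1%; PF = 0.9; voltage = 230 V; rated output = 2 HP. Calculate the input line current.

5.69 A

P_out = 2 × 746 = 1492 W
P_in = P_out / η = 1492 / 0.731 = 2041 W
I_L = P_in / (√3·V_L·cosφ) = 2041 / (1.732 × 230 × 0.9) = 5.69 A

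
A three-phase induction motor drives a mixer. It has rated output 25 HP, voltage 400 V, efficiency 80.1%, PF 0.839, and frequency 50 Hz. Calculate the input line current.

P_out = 25 × 746 = 18650 W
P_in = P_out / η = 18650 / 0.801 = 23283 W
I_L = P_in / (√3·V_L·cosφ) = 23283 / (1.732 × 400 × 0.839) = 40.1 A

40.1 A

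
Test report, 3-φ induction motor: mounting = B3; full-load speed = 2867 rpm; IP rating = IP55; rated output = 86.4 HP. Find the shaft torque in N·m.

P_out = 86.4 × 746 = 64454 W
ω = 2π × 2867/60 = 300.2 rad/s
τ = P_out/ω = 64454/300.2 = 215 N·m

215 N·m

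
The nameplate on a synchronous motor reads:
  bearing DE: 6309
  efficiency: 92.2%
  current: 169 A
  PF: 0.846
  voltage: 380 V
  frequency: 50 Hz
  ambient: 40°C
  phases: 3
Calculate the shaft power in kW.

P_in = √3·V·I·cosφ = 1.732 × 380 × 169 × 0.846 = 94100 W
P_out = η·P_in = 0.922 × 94100 = 86760 W

86.8 kW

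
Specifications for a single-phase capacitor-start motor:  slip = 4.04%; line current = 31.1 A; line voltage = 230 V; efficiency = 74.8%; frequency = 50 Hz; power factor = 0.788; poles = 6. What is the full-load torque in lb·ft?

30.9 lb·ft

P_in = V·I·cosφ = 230 × 31.1 × 0.788 = 5637 W
P_out = η·P_in = 0.748 × 5637 = 4216 W
n_s = 120×50/6 = 1000 rpm; n = 1000×(1−0.0404) = 960 rpm
ω = 2π×960/60 = 100.5 rad/s
τ = P_out/ω = 4216/100.5 = 41.95 N·m
In lb·ft: 41.95/1.356 = 30.9 lb·ft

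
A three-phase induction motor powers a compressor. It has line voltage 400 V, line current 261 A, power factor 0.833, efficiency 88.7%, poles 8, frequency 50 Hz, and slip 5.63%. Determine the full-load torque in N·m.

1800 N·m

P_in = √3·V·I·cosφ = 1.732 × 400 × 261 × 0.833 = 150624 W
P_out = η·P_in = 0.887 × 150624 = 133603 W
n_s = 120×50/8 = 750 rpm; n = 750×(1−0.0563) = 708 rpm
ω = 2π×708/60 = 74.14 rad/s
τ = P_out/ω = 133603/74.14 = 1800 N·m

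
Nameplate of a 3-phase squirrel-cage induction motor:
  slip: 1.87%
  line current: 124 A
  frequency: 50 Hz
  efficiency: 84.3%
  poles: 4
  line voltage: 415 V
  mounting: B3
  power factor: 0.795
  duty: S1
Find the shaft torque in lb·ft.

286 lb·ft

P_in = √3·V·I·cosφ = 1.732 × 415 × 124 × 0.795 = 70857 W
P_out = η·P_in = 0.843 × 70857 = 59732 W
n_s = 120×50/4 = 1500 rpm; n = 1500×(1−0.0187) = 1472 rpm
ω = 2π×1472/60 = 154.1 rad/s
τ = P_out/ω = 59732/154.1 = 387.6 N·m
In lb·ft: 387.6/1.356 = 286 lb·ft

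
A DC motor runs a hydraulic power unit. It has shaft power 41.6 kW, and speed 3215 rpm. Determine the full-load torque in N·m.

124 N·m

ω = 2π × 3215/60 = 336.7 rad/s
τ = P/ω = 41600/336.7 = 124 N·m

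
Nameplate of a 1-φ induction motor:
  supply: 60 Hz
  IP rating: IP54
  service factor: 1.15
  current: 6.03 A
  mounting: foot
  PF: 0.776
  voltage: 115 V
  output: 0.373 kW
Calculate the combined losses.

P_in = V·I·cosφ = 115×6.03×0.776 = 538 W
P_out = 373 W
Losses = P_in − P_out = 538 − 373 = 165 W

165 W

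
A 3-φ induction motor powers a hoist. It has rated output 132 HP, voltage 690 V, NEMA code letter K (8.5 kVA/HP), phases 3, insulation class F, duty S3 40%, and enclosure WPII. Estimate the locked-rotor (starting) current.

939 A

S_LR = 8.5 × 132 = 1122 kVA
I_LR = S_LR/(√3·V_L) = 1122000/(1.732×690) = 939 A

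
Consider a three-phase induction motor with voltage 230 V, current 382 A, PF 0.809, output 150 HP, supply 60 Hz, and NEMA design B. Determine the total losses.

P_in = √3·V·I·cosφ = 1.732×230×382×0.809 = 123108 W
P_out = 150×746 = 111900 W
Losses = P_in − P_out = 123108 − 111900 = 11208 W

11.2 kW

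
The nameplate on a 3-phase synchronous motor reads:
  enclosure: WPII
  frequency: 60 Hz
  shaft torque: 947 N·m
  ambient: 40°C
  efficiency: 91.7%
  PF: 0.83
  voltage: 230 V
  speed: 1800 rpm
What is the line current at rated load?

ω = 2π×1800/60 = 188.5 rad/s; P_out = τω = 947 × 188.5 = 178510 W
P_in = P_out / η = 178510 / 0.917 = 194667 W
I_L = P_in / (√3·V_L·cosφ) = 194667 / (1.732 × 230 × 0.83) = 589 A

589 A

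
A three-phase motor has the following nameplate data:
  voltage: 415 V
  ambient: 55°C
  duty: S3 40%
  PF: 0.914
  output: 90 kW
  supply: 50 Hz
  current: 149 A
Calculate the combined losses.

7890 W

P_in = √3·V·I·cosφ = 1.732×415×149×0.914 = 97888 W
P_out = 90000 W
Losses = P_in − P_out = 97888 − 90000 = 7888 W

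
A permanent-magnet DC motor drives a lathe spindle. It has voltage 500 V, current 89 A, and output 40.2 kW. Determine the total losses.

P_in = V·I = 500×89 = 44500 W
P_out = 40200 W
Losses = P_in − P_out = 44500 − 40200 = 4300 W

4300 W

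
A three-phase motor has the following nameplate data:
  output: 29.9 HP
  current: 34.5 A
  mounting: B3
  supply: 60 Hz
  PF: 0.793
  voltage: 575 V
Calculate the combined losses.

P_in = √3·V·I·cosφ = 1.732×575×34.5×0.793 = 27246 W
P_out = 29.9×746 = 22305 W
Losses = P_in − P_out = 27246 − 22305 = 4941 W

4940 W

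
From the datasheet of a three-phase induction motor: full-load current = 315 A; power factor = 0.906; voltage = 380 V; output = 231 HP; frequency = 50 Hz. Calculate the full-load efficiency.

P_out = 231 × 746 = 172326 W
P_in = √3·V_L·I_L·cosφ = 1.732 × 380 × 315 × 0.906 = 187832 W
η = P_out / P_in = 172326 / 187832 = 0.917 = 91.7%

91.7 %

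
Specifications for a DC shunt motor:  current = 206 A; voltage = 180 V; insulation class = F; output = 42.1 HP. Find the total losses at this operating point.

P_in = V·I = 180×206 = 37080 W
P_out = 42.1×746 = 31407 W
Losses = P_in − P_out = 37080 − 31407 = 5673 W

5670 W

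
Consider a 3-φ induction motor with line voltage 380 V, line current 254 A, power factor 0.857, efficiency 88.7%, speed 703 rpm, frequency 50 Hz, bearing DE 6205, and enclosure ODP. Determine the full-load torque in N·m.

P_in = √3·V·I·cosφ = 1.732 × 380 × 254 × 0.857 = 143267 W
P_out = η·P_in = 0.887 × 143267 = 127078 W
n = 703 rpm
ω = 2π×703/60 = 73.62 rad/s
τ = P_out/ω = 127078/73.62 = 1730 N·m

1730 N·m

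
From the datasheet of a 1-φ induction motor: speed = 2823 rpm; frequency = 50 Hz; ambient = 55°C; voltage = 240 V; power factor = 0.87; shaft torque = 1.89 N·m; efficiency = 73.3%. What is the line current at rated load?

ω = 2π×2823/60 = 295.6 rad/s; P_out = τω = 1.89 × 295.6 = 559 W
P_in = P_out / η = 559 / 0.733 = 763 W
I = P_in / (V·cosφ) = 763 / (240 × 0.87) = 3.65 A

3.65 A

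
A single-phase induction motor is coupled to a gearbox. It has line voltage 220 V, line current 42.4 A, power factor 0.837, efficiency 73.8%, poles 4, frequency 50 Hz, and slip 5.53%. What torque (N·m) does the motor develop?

P_in = V·I·cosφ = 220 × 42.4 × 0.837 = 7808 W
P_out = η·P_in = 0.738 × 7808 = 5762 W
n_s = 120×50/4 = 1500 rpm; n = 1500×(1−0.0553) = 1417 rpm
ω = 2π×1417/60 = 148.4 rad/s
τ = P_out/ω = 5762/148.4 = 38.8 N·m

38.8 N·m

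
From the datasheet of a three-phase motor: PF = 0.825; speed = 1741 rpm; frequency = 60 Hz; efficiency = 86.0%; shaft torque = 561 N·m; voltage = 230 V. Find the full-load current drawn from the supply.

ω = 2π×1741/60 = 182.3 rad/s; P_out = τω = 561 × 182.3 = 102270 W
P_in = P_out / η = 102270 / 0.860 = 118919 W
I_L = P_in / (√3·V_L·cosφ) = 118919 / (1.732 × 230 × 0.825) = 362 A

362 A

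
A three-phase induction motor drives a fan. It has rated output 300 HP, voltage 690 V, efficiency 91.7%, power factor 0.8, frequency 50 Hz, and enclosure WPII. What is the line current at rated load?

P_out = 300 × 746 = 223800 W
P_in = P_out / η = 223800 / 0.917 = 244057 W
I_L = P_in / (√3·V_L·cosφ) = 244057 / (1.732 × 690 × 0.8) = 255 A

255 A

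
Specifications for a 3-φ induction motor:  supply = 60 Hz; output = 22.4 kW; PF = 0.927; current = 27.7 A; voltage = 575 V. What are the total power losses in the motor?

3170 W

P_in = √3·V·I·cosφ = 1.732×575×27.7×0.927 = 25573 W
P_out = 22400 W
Losses = P_in − P_out = 25573 − 22400 = 3173 W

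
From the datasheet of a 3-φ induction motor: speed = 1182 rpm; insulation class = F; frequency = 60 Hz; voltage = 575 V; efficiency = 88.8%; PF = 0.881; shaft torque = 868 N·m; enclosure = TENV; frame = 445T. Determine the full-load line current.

138 A

ω = 2π×1182/60 = 123.8 rad/s; P_out = τω = 868 × 123.8 = 107458 W
P_in = P_out / η = 107458 / 0.888 = 121011 W
I_L = P_in / (√3·V_L·cosφ) = 121011 / (1.732 × 575 × 0.881) = 138 A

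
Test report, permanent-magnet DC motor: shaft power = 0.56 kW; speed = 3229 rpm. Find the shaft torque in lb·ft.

ω = 2π × 3229/60 = 338.1 rad/s
τ = P/ω = 560/338.1 = 1.656 N·m
In lb·ft: 1.656/1.356 = 1.22 lb·ft

1.22 lb·ft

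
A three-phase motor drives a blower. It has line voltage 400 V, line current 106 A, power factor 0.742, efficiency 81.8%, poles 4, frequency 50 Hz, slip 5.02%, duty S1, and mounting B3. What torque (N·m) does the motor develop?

299 N·m

P_in = √3·V·I·cosφ = 1.732 × 400 × 106 × 0.742 = 54490 W
P_out = η·P_in = 0.818 × 54490 = 44573 W
n_s = 120×50/4 = 1500 rpm; n = 1500×(1−0.0502) = 1425 rpm
ω = 2π×1425/60 = 149.2 rad/s
τ = P_out/ω = 44573/149.2 = 299 N·m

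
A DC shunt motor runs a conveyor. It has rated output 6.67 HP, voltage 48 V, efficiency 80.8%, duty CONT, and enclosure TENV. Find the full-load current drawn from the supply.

P_out = 6.67 × 746 = 4976 W
P_in = P_out / η = 4976 / 0.808 = 6158 W
I = P_in / V = 6158 / 48 = 128 A

128 A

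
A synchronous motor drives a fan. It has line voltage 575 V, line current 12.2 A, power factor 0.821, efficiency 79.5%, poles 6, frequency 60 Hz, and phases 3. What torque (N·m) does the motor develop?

63.1 N·m

P_in = √3·V·I·cosφ = 1.732 × 575 × 12.2 × 0.821 = 9975 W
P_out = η·P_in = 0.795 × 9975 = 7930 W
n = n_s = 120×60/6 = 1200 rpm (synchronous)
ω = 2π×1200/60 = 125.7 rad/s
τ = P_out/ω = 7930/125.7 = 63.1 N·m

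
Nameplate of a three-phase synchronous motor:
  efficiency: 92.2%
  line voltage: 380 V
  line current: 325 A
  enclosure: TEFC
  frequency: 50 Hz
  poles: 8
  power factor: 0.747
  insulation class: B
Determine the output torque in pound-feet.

P_in = √3·V·I·cosφ = 1.732 × 380 × 325 × 0.747 = 159785 W
P_out = η·P_in = 0.922 × 159785 = 147322 W
n = n_s = 120×50/8 = 750 rpm (synchronous)
ω = 2π×750/60 = 78.54 rad/s
τ = P_out/ω = 147322/78.54 = 1876 N·m
In lb·ft: 1876/1.356 = 1380 lb·ft

1380 lb·ft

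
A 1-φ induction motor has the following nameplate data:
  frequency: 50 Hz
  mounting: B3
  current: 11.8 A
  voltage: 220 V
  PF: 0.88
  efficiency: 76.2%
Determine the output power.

1.74 kW

P_in = V·I·cosφ = 220 × 11.8 × 0.88 = 2284 W
P_out = η·P_in = 0.762 × 2284 = 1740 W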